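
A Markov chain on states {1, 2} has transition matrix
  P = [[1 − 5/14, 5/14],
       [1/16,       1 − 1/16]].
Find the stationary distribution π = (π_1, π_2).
π_1 = 7/47, π_2 = 40/47

Solve πP = π with π_1 + π_2 = 1. From πP = π: π_1 · (1 − 5/14) + π_2 · 1/16 = π_1 ⇒ π_2 · 1/16 = π_1 · 5/14 ⇒ π_2/π_1 = (5/14)/(1/16) = 40/7. Together with π_1 + π_2 = 1:
  π_1 = (1/16)/(5/14 + 1/16) = (1/16)/(47/112) = 7/47,
  π_2 = (5/14)/(5/14 + 1/16) = (5/14)/(47/112) = 40/47.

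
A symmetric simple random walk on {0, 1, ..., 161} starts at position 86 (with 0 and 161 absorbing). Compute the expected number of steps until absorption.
E[τ | X_0 = 86] = 6450

Let v_k = E[τ | X_0 = k]. Boundary: v_0 = v_161 = 0. Recurrence: v_k = 1 + (v_{k-1} + v_{k+1})/2 for 1 ≤ k ≤ 160. The particular solution to v_k − (v_{k-1} + v_{k+1})/2 = 1 is v_k = −k^2. Adding homogeneous solution A + B k and matching boundaries gives v_k = k (161 − k). Substituting k = 86: v_86 = 86 · 75 = 6450.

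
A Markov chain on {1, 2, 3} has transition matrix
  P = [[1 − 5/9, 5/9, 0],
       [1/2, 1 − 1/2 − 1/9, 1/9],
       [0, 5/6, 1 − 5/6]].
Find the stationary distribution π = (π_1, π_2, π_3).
π = (27/61, 30/61, 4/61)

This is a birth-death chain on three states, which satisfies detailed balance: π_1 · P_{12} = π_2 · P_{21} and π_2 · P_{23} = π_3 · P_{32}.
From π_1 · 5/9 = π_2 · 1/2: π_2/π_1 = (5/9)/(1/2) = 10/9.
From π_2 · 1/9 = π_3 · 5/6: π_3/π_2 = (1/9)/(5/6) = 2/15.
Take π_1 proportional to 1; then unnormalized π = (1, 10/9, 4/27). Normalize by dividing by the sum 61/27:
  π = (27/61, 30/61, 4/61).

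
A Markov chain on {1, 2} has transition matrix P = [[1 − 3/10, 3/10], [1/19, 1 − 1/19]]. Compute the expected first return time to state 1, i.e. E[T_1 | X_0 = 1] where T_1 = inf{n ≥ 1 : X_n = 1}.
E[T_1 | X_0 = 1] = 1/π_1 = 67/10

For an irreducible recurrent Markov chain with stationary distribution π, E[T_i | X_0 = i] = 1/π_i (Kac's formula). Here π_1 = (1/19)/(3/10 + 1/19) = (1/19)/(67/190) = 10/67, so E[T_1 | X_0 = 1] = 1/π_1 = (3/10 + 1/19)/(1/19) = (67/190)/(1/19) = 67/10.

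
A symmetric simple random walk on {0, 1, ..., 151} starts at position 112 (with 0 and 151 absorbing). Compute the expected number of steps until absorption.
E[τ | X_0 = 112] = 4368

Let v_k = E[τ | X_0 = k]. Boundary: v_0 = v_151 = 0. Recurrence: v_k = 1 + (v_{k-1} + v_{k+1})/2 for 1 ≤ k ≤ 150. The particular solution to v_k − (v_{k-1} + v_{k+1})/2 = 1 is v_k = −k^2. Adding homogeneous solution A + B k and matching boundaries gives v_k = k (151 − k). Substituting k = 112: v_112 = 112 · 39 = 4368.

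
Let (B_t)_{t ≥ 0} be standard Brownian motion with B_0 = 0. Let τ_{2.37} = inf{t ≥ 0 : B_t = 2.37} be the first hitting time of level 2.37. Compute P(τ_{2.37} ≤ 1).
P(τ_{2.37} ≤ 1) = 2(1 − Φ(2.37/√1)) = 2(1 − Φ(2.3700)) ≈ 0.0178

By the reflection principle for standard BM, P(τ_b ≤ t) = 2 · P(B_t ≥ b). Since B_t ~ N(0, t), P(B_t ≥ 2.37) = 1 − Φ(2.37/√t) = 1 − Φ(2.37/√1) = 1 − Φ(2.3700) ≈ 0.00889. Doubling: P(τ_{2.37} ≤ 1) ≈ 2 · 0.00889 = 0.01778 ≈ 0.0178.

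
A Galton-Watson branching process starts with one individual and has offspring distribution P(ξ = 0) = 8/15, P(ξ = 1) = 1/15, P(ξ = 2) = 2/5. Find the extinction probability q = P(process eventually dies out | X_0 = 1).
q = 1

Mean offspring μ = 0·8/15 + 1·1/15 + 2·2/5 = 13/15 ≤ 1. For μ ≤ 1 with offspring not concentrated at 1, the Galton-Watson process goes extinct almost surely, so q = 1.
(Algebraic check: The pgf is f(s) = 8/15 + 1/15·s + 2/5·s². The extinction probability q is the smallest fixed point of f in [0, 1]. Setting s = f(s):
  2/5·s² + (1/15 − 1)·s + 8/15 = 0
  2/5·s² − (8/15 + 2/5)·s + 8/15 = 0
which factors as (s − 1)·(2/5·s − 8/15) = 0, giving roots s = 1 and s = (8/15)/(2/5) = 4/3. Since 4/3 ≥ 1, the smallest root in [0, 1] is s = 1.)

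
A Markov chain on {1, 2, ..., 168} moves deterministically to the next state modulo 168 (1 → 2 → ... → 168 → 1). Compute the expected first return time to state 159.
E[T_159 | X_0 = 159] = 168

The chain cycles deterministically, so starting at state 159 it returns in exactly 168 steps. Equivalently, the stationary distribution is uniform π_j = 1/168 for every state j, so by Kac's formula E[T_159] = 1/π_159 = 168.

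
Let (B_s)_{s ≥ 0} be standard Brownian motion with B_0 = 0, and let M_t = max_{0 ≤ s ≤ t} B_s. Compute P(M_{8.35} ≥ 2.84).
P(M_{8.35} ≥ 2.84) = 2·P(B_{8.35} ≥ 2.84) = 2(1 − Φ(2.84/√8.35)) ≈ 0.3257

By the reflection principle for Brownian motion, P(M_t ≥ a) = 2 · P(B_t ≥ a) for a ≥ 0. Since B_t ~ N(0, t), P(B_t ≥ 2.84) = 1 − Φ(2.84/√t) = 1 − Φ(2.84/√8.35) = 1 − Φ(0.9828). So
  P(M_{8.35} ≥ 2.84) = 2(1 − Φ(0.9828)) ≈ 0.3257.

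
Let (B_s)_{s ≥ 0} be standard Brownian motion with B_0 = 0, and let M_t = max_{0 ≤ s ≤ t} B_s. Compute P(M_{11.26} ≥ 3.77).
P(M_{11.26} ≥ 3.77) = 2·P(B_{11.26} ≥ 3.77) = 2(1 − Φ(3.77/√11.26)) ≈ 0.2612

By the reflection principle for Brownian motion, P(M_t ≥ a) = 2 · P(B_t ≥ a) for a ≥ 0. Since B_t ~ N(0, t), P(B_t ≥ 3.77) = 1 − Φ(3.77/√t) = 1 − Φ(3.77/√11.26) = 1 − Φ(1.1235). So
  P(M_{11.26} ≥ 3.77) = 2(1 − Φ(1.1235)) ≈ 0.2612.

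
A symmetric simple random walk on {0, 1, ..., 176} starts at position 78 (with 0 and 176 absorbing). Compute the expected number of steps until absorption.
E[τ | X_0 = 78] = 7644

Let v_k = E[τ | X_0 = k]. Boundary: v_0 = v_176 = 0. Recurrence: v_k = 1 + (v_{k-1} + v_{k+1})/2 for 1 ≤ k ≤ 175. The particular solution to v_k − (v_{k-1} + v_{k+1})/2 = 1 is v_k = −k^2. Adding homogeneous solution A + B k and matching boundaries gives v_k = k (176 − k). Substituting k = 78: v_78 = 78 · 98 = 7644.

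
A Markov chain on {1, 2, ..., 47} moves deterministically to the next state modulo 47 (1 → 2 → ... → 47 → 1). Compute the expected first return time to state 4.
E[T_4 | X_0 = 4] = 47

The chain cycles deterministically, so starting at state 4 it returns in exactly 47 steps. Equivalently, the stationary distribution is uniform π_j = 1/47 for every state j, so by Kac's formula E[T_4] = 1/π_4 = 47.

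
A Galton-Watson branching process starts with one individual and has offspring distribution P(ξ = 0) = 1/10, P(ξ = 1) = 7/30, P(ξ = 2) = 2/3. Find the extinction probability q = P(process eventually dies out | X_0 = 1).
q = 3/20

The pgf is f(s) = 1/10 + 7/30·s + 2/3·s². The extinction probability q is the smallest fixed point of f in [0, 1]. Setting s = f(s):
  2/3·s² + (7/30 − 1)·s + 1/10 = 0
  2/3·s² − (1/10 + 2/3)·s + 1/10 = 0
which factors as (s − 1)·(2/3·s − 1/10) = 0, giving roots s = 1 and s = (1/10)/(2/3) = 3/20.
Mean offspring μ = 7/30 + 2·2/3 = 47/30 > 1 (supercritical), so q < 1. The extinction probability is the smaller root: q = (1/10)/(2/3) = 3/20.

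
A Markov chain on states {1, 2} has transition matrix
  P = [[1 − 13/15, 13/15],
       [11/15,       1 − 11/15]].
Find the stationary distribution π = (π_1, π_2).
π_1 = 11/24, π_2 = 13/24

Solve πP = π with π_1 + π_2 = 1. From πP = π: π_1 · (1 − 13/15) + π_2 · 11/15 = π_1 ⇒ π_2 · 11/15 = π_1 · 13/15 ⇒ π_2/π_1 = (13/15)/(11/15) = 13/11. Together with π_1 + π_2 = 1:
  π_1 = (11/15)/(13/15 + 11/15) = (11/15)/(8/5) = 11/24,
  π_2 = (13/15)/(13/15 + 11/15) = (13/15)/(8/5) = 13/24.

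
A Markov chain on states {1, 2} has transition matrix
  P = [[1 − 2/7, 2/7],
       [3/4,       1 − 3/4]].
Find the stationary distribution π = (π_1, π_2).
π_1 = 21/29, π_2 = 8/29

Solve πP = π with π_1 + π_2 = 1. From πP = π: π_1 · (1 − 2/7) + π_2 · 3/4 = π_1 ⇒ π_2 · 3/4 = π_1 · 2/7 ⇒ π_2/π_1 = (2/7)/(3/4) = 8/21. Together with π_1 + π_2 = 1:
  π_1 = (3/4)/(2/7 + 3/4) = (3/4)/(29/28) = 21/29,
  π_2 = (2/7)/(2/7 + 3/4) = (2/7)/(29/28) = 8/29.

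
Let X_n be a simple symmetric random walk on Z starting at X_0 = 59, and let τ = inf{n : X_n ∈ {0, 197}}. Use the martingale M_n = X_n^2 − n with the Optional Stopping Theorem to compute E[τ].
E[τ] = 8142

M_n = X_n^2 − n is a martingale (since E[X_{n+1}^2 | F_n] = X_n^2 + 1). By OST (τ has finite mean in a bounded region), E[M_τ] = E[M_0] = X_0^2 − 0 = 59^2 = 3481. Also E[M_τ] = E[X_τ^2] − E[τ]. The walk exits at 0 or 197, with P(hit 197 first) = 59/197, so E[X_τ^2] = 197^2 · 59/197 + 0 = 11623. Thus E[τ] = E[X_τ^2] − E[M_τ] = 11623 − 3481 = 8142 = 59(197 − 59) = 8142.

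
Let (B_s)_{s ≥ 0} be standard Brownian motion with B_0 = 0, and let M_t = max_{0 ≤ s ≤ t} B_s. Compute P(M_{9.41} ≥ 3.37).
P(M_{9.41} ≥ 3.37) = 2·P(B_{9.41} ≥ 3.37) = 2(1 − Φ(3.37/√9.41)) ≈ 0.2719

By the reflection principle for Brownian motion, P(M_t ≥ a) = 2 · P(B_t ≥ a) for a ≥ 0. Since B_t ~ N(0, t), P(B_t ≥ 3.37) = 1 − Φ(3.37/√t) = 1 − Φ(3.37/√9.41) = 1 − Φ(1.0986). So
  P(M_{9.41} ≥ 3.37) = 2(1 − Φ(1.0986)) ≈ 0.2719.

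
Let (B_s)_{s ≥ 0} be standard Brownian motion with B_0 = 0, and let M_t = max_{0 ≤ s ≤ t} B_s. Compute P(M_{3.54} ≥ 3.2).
P(M_{3.54} ≥ 3.2) = 2·P(B_{3.54} ≥ 3.2) = 2(1 − Φ(3.2/√3.54)) ≈ 0.0890

By the reflection principle for Brownian motion, P(M_t ≥ a) = 2 · P(B_t ≥ a) for a ≥ 0. Since B_t ~ N(0, t), P(B_t ≥ 3.2) = 1 − Φ(3.2/√t) = 1 − Φ(3.2/√3.54) = 1 − Φ(1.7008). So
  P(M_{3.54} ≥ 3.2) = 2(1 − Φ(1.7008)) ≈ 0.0890.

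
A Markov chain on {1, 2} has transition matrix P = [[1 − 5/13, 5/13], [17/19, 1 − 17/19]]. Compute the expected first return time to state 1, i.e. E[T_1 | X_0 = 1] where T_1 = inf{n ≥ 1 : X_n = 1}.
E[T_1 | X_0 = 1] = 1/π_1 = 316/221

For an irreducible recurrent Markov chain with stationary distribution π, E[T_i | X_0 = i] = 1/π_i (Kac's formula). Here π_1 = (17/19)/(5/13 + 17/19) = (17/19)/(316/247) = 221/316, so E[T_1 | X_0 = 1] = 1/π_1 = (5/13 + 17/19)/(17/19) = (316/247)/(17/19) = 316/221.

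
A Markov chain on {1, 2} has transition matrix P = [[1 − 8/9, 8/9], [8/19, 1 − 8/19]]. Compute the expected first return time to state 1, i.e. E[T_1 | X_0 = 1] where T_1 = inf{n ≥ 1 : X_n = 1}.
E[T_1 | X_0 = 1] = 1/π_1 = 28/9

For an irreducible recurrent Markov chain with stationary distribution π, E[T_i | X_0 = i] = 1/π_i (Kac's formula). Here π_1 = (8/19)/(8/9 + 8/19) = (8/19)/(224/171) = 9/28, so E[T_1 | X_0 = 1] = 1/π_1 = (8/9 + 8/19)/(8/19) = (224/171)/(8/19) = 28/9.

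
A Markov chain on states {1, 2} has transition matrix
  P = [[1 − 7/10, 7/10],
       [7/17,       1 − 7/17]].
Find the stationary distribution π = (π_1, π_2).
π_1 = 10/27, π_2 = 17/27

Solve πP = π with π_1 + π_2 = 1. From πP = π: π_1 · (1 − 7/10) + π_2 · 7/17 = π_1 ⇒ π_2 · 7/17 = π_1 · 7/10 ⇒ π_2/π_1 = (7/10)/(7/17) = 17/10. Together with π_1 + π_2 = 1:
  π_1 = (7/17)/(7/10 + 7/17) = (7/17)/(189/170) = 10/27,
  π_2 = (7/10)/(7/10 + 7/17) = (7/10)/(189/170) = 17/27.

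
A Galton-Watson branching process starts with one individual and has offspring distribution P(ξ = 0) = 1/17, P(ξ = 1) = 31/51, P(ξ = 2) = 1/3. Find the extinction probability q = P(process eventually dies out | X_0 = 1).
q = 3/17

The pgf is f(s) = 1/17 + 31/51·s + 1/3·s². The extinction probability q is the smallest fixed point of f in [0, 1]. Setting s = f(s):
  1/3·s² + (31/51 − 1)·s + 1/17 = 0
  1/3·s² − (1/17 + 1/3)·s + 1/17 = 0
which factors as (s − 1)·(1/3·s − 1/17) = 0, giving roots s = 1 and s = (1/17)/(1/3) = 3/17.
Mean offspring μ = 31/51 + 2·1/3 = 65/51 > 1 (supercritical), so q < 1. The extinction probability is the smaller root: q = (1/17)/(1/3) = 3/17.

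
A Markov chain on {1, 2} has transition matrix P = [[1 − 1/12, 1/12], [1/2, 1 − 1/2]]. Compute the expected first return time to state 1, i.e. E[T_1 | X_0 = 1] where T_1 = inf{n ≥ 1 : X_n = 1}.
E[T_1 | X_0 = 1] = 1/π_1 = 7/6

For an irreducible recurrent Markov chain with stationary distribution π, E[T_i | X_0 = i] = 1/π_i (Kac's formula). Here π_1 = (1/2)/(1/12 + 1/2) = (1/2)/(7/12) = 6/7, so E[T_1 | X_0 = 1] = 1/π_1 = (1/12 + 1/2)/(1/2) = (7/12)/(1/2) = 7/6.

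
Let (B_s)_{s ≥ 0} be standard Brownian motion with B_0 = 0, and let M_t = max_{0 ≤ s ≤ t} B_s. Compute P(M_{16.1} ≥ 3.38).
P(M_{16.1} ≥ 3.38) = 2·P(B_{16.1} ≥ 3.38) = 2(1 − Φ(3.38/√16.1)) ≈ 0.3996

By the reflection principle for Brownian motion, P(M_t ≥ a) = 2 · P(B_t ≥ a) for a ≥ 0. Since B_t ~ N(0, t), P(B_t ≥ 3.38) = 1 − Φ(3.38/√t) = 1 − Φ(3.38/√16.1) = 1 − Φ(0.8424). So
  P(M_{16.1} ≥ 3.38) = 2(1 − Φ(0.8424)) ≈ 0.3996.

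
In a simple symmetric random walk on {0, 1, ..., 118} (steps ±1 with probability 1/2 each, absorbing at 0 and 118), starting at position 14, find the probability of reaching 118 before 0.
P(hit 118 before 0) = 14/118 = 7/59

Let u_k = P(hit 118 before 0 | start at k). Then u_0 = 0, u_118 = 1, and u_k = u_{k-1}/2 + u_{k+1}/2 for 1 ≤ k ≤ 117. This harmonic recurrence is solved by u_k = k/118, giving u_14 = 14/118 = 7/59.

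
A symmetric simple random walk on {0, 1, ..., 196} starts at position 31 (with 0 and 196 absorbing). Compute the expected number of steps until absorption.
E[τ | X_0 = 31] = 5115

Let v_k = E[τ | X_0 = k]. Boundary: v_0 = v_196 = 0. Recurrence: v_k = 1 + (v_{k-1} + v_{k+1})/2 for 1 ≤ k ≤ 195. The particular solution to v_k − (v_{k-1} + v_{k+1})/2 = 1 is v_k = −k^2. Adding homogeneous solution A + B k and matching boundaries gives v_k = k (196 − k). Substituting k = 31: v_31 = 31 · 165 = 5115.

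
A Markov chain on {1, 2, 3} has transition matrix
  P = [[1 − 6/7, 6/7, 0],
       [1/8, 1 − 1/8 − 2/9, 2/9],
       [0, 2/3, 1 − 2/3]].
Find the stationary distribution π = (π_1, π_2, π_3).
π = (7/71, 48/71, 16/71)

This is a birth-death chain on three states, which satisfies detailed balance: π_1 · P_{12} = π_2 · P_{21} and π_2 · P_{23} = π_3 · P_{32}.
From π_1 · 6/7 = π_2 · 1/8: π_2/π_1 = (6/7)/(1/8) = 48/7.
From π_2 · 2/9 = π_3 · 2/3: π_3/π_2 = (2/9)/(2/3) = 1/3.
Take π_1 proportional to 1; then unnormalized π = (1, 48/7, 16/7). Normalize by dividing by the sum 71/7:
  π = (7/71, 48/71, 16/71).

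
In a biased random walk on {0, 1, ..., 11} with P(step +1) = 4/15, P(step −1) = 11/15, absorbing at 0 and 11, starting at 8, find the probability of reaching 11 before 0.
P(hit 11 before 0) = (1 − (11/4)^8) / (1 − (11/4)^11) = 1959253440/40758210901

Let u_k denote P(reach 11 before 0 | start at k). Boundary: u_0 = 0, u_11 = 1. Recurrence: u_k = 4/15·u_{k+1} + 11/15·u_{k-1} for 1 ≤ k ≤ 10. Try u_k = A + B·r^k with r = q/p = (11/15)/(4/15) = 11/4. Substitution satisfies the recurrence; boundary conditions give:
  u_k = (1 − r^k) / (1 − r^N) = (1 − (11/4)^8) / (1 − (11/4)^11) = 1959253440/40758210901.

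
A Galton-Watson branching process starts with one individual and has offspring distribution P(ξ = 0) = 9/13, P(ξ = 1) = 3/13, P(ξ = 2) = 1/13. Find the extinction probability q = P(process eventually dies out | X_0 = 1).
q = 1

Mean offspring μ = 0·9/13 + 1·3/13 + 2·1/13 = 5/13 ≤ 1. For μ ≤ 1 with offspring not concentrated at 1, the Galton-Watson process goes extinct almost surely, so q = 1.
(Algebraic check: The pgf is f(s) = 9/13 + 3/13·s + 1/13·s². The extinction probability q is the smallest fixed point of f in [0, 1]. Setting s = f(s):
  1/13·s² + (3/13 − 1)·s + 9/13 = 0
  1/13·s² − (9/13 + 1/13)·s + 9/13 = 0
which factors as (s − 1)·(1/13·s − 9/13) = 0, giving roots s = 1 and s = (9/13)/(1/13) = 9. Since 9 ≥ 1, the smallest root in [0, 1] is s = 1.)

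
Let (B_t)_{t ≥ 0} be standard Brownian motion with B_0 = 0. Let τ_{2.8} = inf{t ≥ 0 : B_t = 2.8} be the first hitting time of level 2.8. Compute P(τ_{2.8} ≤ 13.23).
P(τ_{2.8} ≤ 13.23) = 2(1 − Φ(2.8/√13.23)) = 2(1 − Φ(0.7698)) ≈ 0.4414

By the reflection principle for standard BM, P(τ_b ≤ t) = 2 · P(B_t ≥ b). Since B_t ~ N(0, t), P(B_t ≥ 2.8) = 1 − Φ(2.8/√t) = 1 − Φ(2.8/√13.23) = 1 − Φ(0.7698) ≈ 0.22071. Doubling: P(τ_{2.8} ≤ 13.23) ≈ 2 · 0.22071 = 0.44142 ≈ 0.4414.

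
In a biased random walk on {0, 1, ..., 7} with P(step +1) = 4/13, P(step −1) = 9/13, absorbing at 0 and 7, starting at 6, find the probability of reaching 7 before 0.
P(hit 7 before 0) = (1 − (9/4)^6) / (1 − (9/4)^7) = 421876/953317

Let u_k denote P(reach 7 before 0 | start at k). Boundary: u_0 = 0, u_7 = 1. Recurrence: u_k = 4/13·u_{k+1} + 9/13·u_{k-1} for 1 ≤ k ≤ 6. Try u_k = A + B·r^k with r = q/p = (9/13)/(4/13) = 9/4. Substitution satisfies the recurrence; boundary conditions give:
  u_k = (1 − r^k) / (1 − r^N) = (1 − (9/4)^6) / (1 − (9/4)^7) = 421876/953317.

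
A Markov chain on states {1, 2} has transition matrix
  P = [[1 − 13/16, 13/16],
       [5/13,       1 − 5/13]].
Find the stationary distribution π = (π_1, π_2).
π_1 = 80/249, π_2 = 169/249

Solve πP = π with π_1 + π_2 = 1. From πP = π: π_1 · (1 − 13/16) + π_2 · 5/13 = π_1 ⇒ π_2 · 5/13 = π_1 · 13/16 ⇒ π_2/π_1 = (13/16)/(5/13) = 169/80. Together with π_1 + π_2 = 1:
  π_1 = (5/13)/(13/16 + 5/13) = (5/13)/(249/208) = 80/249,
  π_2 = (13/16)/(13/16 + 5/13) = (13/16)/(249/208) = 169/249.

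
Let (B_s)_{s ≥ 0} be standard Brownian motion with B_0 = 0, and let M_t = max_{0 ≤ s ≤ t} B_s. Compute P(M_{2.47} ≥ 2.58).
P(M_{2.47} ≥ 2.58) = 2·P(B_{2.47} ≥ 2.58) = 2(1 − Φ(2.58/√2.47)) ≈ 0.1007

By the reflection principle for Brownian motion, P(M_t ≥ a) = 2 · P(B_t ≥ a) for a ≥ 0. Since B_t ~ N(0, t), P(B_t ≥ 2.58) = 1 − Φ(2.58/√t) = 1 − Φ(2.58/√2.47) = 1 − Φ(1.6416). So
  P(M_{2.47} ≥ 2.58) = 2(1 − Φ(1.6416)) ≈ 0.1007.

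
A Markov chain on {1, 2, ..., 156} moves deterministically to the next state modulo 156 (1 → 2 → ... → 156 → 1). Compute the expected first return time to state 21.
E[T_21 | X_0 = 21] = 156

The chain cycles deterministically, so starting at state 21 it returns in exactly 156 steps. Equivalently, the stationary distribution is uniform π_j = 1/156 for every state j, so by Kac's formula E[T_21] = 1/π_21 = 156.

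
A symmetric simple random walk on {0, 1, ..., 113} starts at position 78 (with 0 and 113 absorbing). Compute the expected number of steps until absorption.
E[τ | X_0 = 78] = 2730

Let v_k = E[τ | X_0 = k]. Boundary: v_0 = v_113 = 0. Recurrence: v_k = 1 + (v_{k-1} + v_{k+1})/2 for 1 ≤ k ≤ 112. The particular solution to v_k − (v_{k-1} + v_{k+1})/2 = 1 is v_k = −k^2. Adding homogeneous solution A + B k and matching boundaries gives v_k = k (113 − k). Substituting k = 78: v_78 = 78 · 35 = 2730.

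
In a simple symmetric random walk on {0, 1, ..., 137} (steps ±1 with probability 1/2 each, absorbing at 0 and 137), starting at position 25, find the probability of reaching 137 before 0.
P(hit 137 before 0) = 25/137

Let u_k = P(hit 137 before 0 | start at k). Then u_0 = 0, u_137 = 1, and u_k = u_{k-1}/2 + u_{k+1}/2 for 1 ≤ k ≤ 136. This harmonic recurrence is solved by u_k = k/137, giving u_25 = 25/137.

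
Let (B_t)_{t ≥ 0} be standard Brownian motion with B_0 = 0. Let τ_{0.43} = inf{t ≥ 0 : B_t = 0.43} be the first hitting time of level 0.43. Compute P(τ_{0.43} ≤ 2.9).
P(τ_{0.43} ≤ 2.9) = 2(1 − Φ(0.43/√2.9)) = 2(1 − Φ(0.2525)) ≈ 0.8007

By the reflection principle for standard BM, P(τ_b ≤ t) = 2 · P(B_t ≥ b). Since B_t ~ N(0, t), P(B_t ≥ 0.43) = 1 − Φ(0.43/√t) = 1 − Φ(0.43/√2.9) = 1 − Φ(0.2525) ≈ 0.40033. Doubling: P(τ_{0.43} ≤ 2.9) ≈ 2 · 0.40033 = 0.80066 ≈ 0.8007.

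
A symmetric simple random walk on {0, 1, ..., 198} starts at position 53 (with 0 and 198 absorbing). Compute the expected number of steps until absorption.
E[τ | X_0 = 53] = 7685

Let v_k = E[τ | X_0 = k]. Boundary: v_0 = v_198 = 0. Recurrence: v_k = 1 + (v_{k-1} + v_{k+1})/2 for 1 ≤ k ≤ 197. The particular solution to v_k − (v_{k-1} + v_{k+1})/2 = 1 is v_k = −k^2. Adding homogeneous solution A + B k and matching boundaries gives v_k = k (198 − k). Substituting k = 53: v_53 = 53 · 145 = 7685.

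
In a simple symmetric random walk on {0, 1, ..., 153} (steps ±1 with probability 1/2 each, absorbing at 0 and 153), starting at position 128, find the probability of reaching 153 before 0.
P(hit 153 before 0) = 128/153

Let u_k = P(hit 153 before 0 | start at k). Then u_0 = 0, u_153 = 1, and u_k = u_{k-1}/2 + u_{k+1}/2 for 1 ≤ k ≤ 152. This harmonic recurrence is solved by u_k = k/153, giving u_128 = 128/153.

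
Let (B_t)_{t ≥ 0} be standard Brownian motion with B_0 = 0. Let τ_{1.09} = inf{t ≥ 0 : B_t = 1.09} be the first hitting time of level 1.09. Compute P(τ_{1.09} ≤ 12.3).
P(τ_{1.09} ≤ 12.3) = 2(1 − Φ(1.09/√12.3)) = 2(1 − Φ(0.3108)) ≈ 0.7560

By the reflection principle for standard BM, P(τ_b ≤ t) = 2 · P(B_t ≥ b). Since B_t ~ N(0, t), P(B_t ≥ 1.09) = 1 − Φ(1.09/√t) = 1 − Φ(1.09/√12.3) = 1 − Φ(0.3108) ≈ 0.37798. Doubling: P(τ_{1.09} ≤ 12.3) ≈ 2 · 0.37798 = 0.75596 ≈ 0.7560.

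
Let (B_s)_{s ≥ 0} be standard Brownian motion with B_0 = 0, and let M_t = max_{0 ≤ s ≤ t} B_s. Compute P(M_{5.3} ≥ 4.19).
P(M_{5.3} ≥ 4.19) = 2·P(B_{5.3} ≥ 4.19) = 2(1 − Φ(4.19/√5.3)) ≈ 0.0688

By the reflection principle for Brownian motion, P(M_t ≥ a) = 2 · P(B_t ≥ a) for a ≥ 0. Since B_t ~ N(0, t), P(B_t ≥ 4.19) = 1 − Φ(4.19/√t) = 1 − Φ(4.19/√5.3) = 1 − Φ(1.8200). So
  P(M_{5.3} ≥ 4.19) = 2(1 − Φ(1.8200)) ≈ 0.0688.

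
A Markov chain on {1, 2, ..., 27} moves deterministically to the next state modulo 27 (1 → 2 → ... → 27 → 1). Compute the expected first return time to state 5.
E[T_5 | X_0 = 5] = 27

The chain cycles deterministically, so starting at state 5 it returns in exactly 27 steps. Equivalently, the stationary distribution is uniform π_j = 1/27 for every state j, so by Kac's formula E[T_5] = 1/π_5 = 27.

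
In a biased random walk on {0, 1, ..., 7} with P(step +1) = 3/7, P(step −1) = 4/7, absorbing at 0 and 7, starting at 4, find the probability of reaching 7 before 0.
P(hit 7 before 0) = (1 − (4/3)^4) / (1 − (4/3)^7) = 4725/14197

Let u_k denote P(reach 7 before 0 | start at k). Boundary: u_0 = 0, u_7 = 1. Recurrence: u_k = 3/7·u_{k+1} + 4/7·u_{k-1} for 1 ≤ k ≤ 6. Try u_k = A + B·r^k with r = q/p = (4/7)/(3/7) = 4/3. Substitution satisfies the recurrence; boundary conditions give:
  u_k = (1 − r^k) / (1 − r^N) = (1 − (4/3)^4) / (1 − (4/3)^7) = 4725/14197.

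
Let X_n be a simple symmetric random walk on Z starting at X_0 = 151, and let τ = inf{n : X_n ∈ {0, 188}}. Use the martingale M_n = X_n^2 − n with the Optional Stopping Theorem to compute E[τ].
E[τ] = 5587

M_n = X_n^2 − n is a martingale (since E[X_{n+1}^2 | F_n] = X_n^2 + 1). By OST (τ has finite mean in a bounded region), E[M_τ] = E[M_0] = X_0^2 − 0 = 151^2 = 22801. Also E[M_τ] = E[X_τ^2] − E[τ]. The walk exits at 0 or 188, with P(hit 188 first) = 151/188, so E[X_τ^2] = 188^2 · 151/188 + 0 = 28388. Thus E[τ] = E[X_τ^2] − E[M_τ] = 28388 − 22801 = 5587 = 151(188 − 151) = 5587.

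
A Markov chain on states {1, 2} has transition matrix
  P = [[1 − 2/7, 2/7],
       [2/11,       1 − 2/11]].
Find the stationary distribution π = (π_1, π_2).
π_1 = 7/18, π_2 = 11/18

Solve πP = π with π_1 + π_2 = 1. From πP = π: π_1 · (1 − 2/7) + π_2 · 2/11 = π_1 ⇒ π_2 · 2/11 = π_1 · 2/7 ⇒ π_2/π_1 = (2/7)/(2/11) = 11/7. Together with π_1 + π_2 = 1:
  π_1 = (2/11)/(2/7 + 2/11) = (2/11)/(36/77) = 7/18,
  π_2 = (2/7)/(2/7 + 2/11) = (2/7)/(36/77) = 11/18.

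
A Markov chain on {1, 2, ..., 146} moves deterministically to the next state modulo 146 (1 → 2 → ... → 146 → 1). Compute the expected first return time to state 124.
E[T_124 | X_0 = 124] = 146

The chain cycles deterministically, so starting at state 124 it returns in exactly 146 steps. Equivalently, the stationary distribution is uniform π_j = 1/146 for every state j, so by Kac's formula E[T_124] = 1/π_124 = 146.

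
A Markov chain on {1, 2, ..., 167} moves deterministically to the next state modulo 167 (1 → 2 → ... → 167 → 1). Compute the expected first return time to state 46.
E[T_46 | X_0 = 46] = 167

The chain cycles deterministically, so starting at state 46 it returns in exactly 167 steps. Equivalently, the stationary distribution is uniform π_j = 1/167 for every state j, so by Kac's formula E[T_46] = 1/π_46 = 167.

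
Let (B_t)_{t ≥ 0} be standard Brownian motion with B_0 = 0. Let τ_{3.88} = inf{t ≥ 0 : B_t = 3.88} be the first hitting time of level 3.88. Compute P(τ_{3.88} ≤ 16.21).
P(τ_{3.88} ≤ 16.21) = 2(1 − Φ(3.88/√16.21)) = 2(1 − Φ(0.9637)) ≈ 0.3352

By the reflection principle for standard BM, P(τ_b ≤ t) = 2 · P(B_t ≥ b). Since B_t ~ N(0, t), P(B_t ≥ 3.88) = 1 − Φ(3.88/√t) = 1 − Φ(3.88/√16.21) = 1 − Φ(0.9637) ≈ 0.16760. Doubling: P(τ_{3.88} ≤ 16.21) ≈ 2 · 0.16760 = 0.33520 ≈ 0.3352.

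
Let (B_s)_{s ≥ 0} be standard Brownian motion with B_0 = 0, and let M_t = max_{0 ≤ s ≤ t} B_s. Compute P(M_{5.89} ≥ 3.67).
P(M_{5.89} ≥ 3.67) = 2·P(B_{5.89} ≥ 3.67) = 2(1 − Φ(3.67/√5.89)) ≈ 0.1305

By the reflection principle for Brownian motion, P(M_t ≥ a) = 2 · P(B_t ≥ a) for a ≥ 0. Since B_t ~ N(0, t), P(B_t ≥ 3.67) = 1 − Φ(3.67/√t) = 1 − Φ(3.67/√5.89) = 1 − Φ(1.5122). So
  P(M_{5.89} ≥ 3.67) = 2(1 − Φ(1.5122)) ≈ 0.1305.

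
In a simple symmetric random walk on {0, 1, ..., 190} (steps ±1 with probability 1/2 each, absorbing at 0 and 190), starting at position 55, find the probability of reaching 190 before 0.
P(hit 190 before 0) = 55/190 = 11/38

Let u_k = P(hit 190 before 0 | start at k). Then u_0 = 0, u_190 = 1, and u_k = u_{k-1}/2 + u_{k+1}/2 for 1 ≤ k ≤ 189. This harmonic recurrence is solved by u_k = k/190, giving u_55 = 55/190 = 11/38.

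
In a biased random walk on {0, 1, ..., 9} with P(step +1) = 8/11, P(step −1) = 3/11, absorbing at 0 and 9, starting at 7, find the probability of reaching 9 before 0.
P(hit 9 before 0) = (1 − (3/8)^7) / (1 − (3/8)^9) = 26815552/26839609

Let u_k denote P(reach 9 before 0 | start at k). Boundary: u_0 = 0, u_9 = 1. Recurrence: u_k = 8/11·u_{k+1} + 3/11·u_{k-1} for 1 ≤ k ≤ 8. Try u_k = A + B·r^k with r = q/p = (3/11)/(8/11) = 3/8. Substitution satisfies the recurrence; boundary conditions give:
  u_k = (1 − r^k) / (1 − r^N) = (1 − (3/8)^7) / (1 − (3/8)^9) = 26815552/26839609.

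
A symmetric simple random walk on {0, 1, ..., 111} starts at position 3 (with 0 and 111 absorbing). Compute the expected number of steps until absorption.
E[τ | X_0 = 3] = 324

Let v_k = E[τ | X_0 = k]. Boundary: v_0 = v_111 = 0. Recurrence: v_k = 1 + (v_{k-1} + v_{k+1})/2 for 1 ≤ k ≤ 110. The particular solution to v_k − (v_{k-1} + v_{k+1})/2 = 1 is v_k = −k^2. Adding homogeneous solution A + B k and matching boundaries gives v_k = k (111 − k). Substituting k = 3: v_3 = 3 · 108 = 324.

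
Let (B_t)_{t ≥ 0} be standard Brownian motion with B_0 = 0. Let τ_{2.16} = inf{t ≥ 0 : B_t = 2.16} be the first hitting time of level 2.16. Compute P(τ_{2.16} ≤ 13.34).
P(τ_{2.16} ≤ 13.34) = 2(1 − Φ(2.16/√13.34)) = 2(1 − Φ(0.5914)) ≈ 0.5543

By the reflection principle for standard BM, P(τ_b ≤ t) = 2 · P(B_t ≥ b). Since B_t ~ N(0, t), P(B_t ≥ 2.16) = 1 − Φ(2.16/√t) = 1 − Φ(2.16/√13.34) = 1 − Φ(0.5914) ≈ 0.27713. Doubling: P(τ_{2.16} ≤ 13.34) ≈ 2 · 0.27713 = 0.55426 ≈ 0.5543.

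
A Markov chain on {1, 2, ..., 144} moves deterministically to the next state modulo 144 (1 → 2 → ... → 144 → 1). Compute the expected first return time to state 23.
E[T_23 | X_0 = 23] = 144

The chain cycles deterministically, so starting at state 23 it returns in exactly 144 steps. Equivalently, the stationary distribution is uniform π_j = 1/144 for every state j, so by Kac's formula E[T_23] = 1/π_23 = 144.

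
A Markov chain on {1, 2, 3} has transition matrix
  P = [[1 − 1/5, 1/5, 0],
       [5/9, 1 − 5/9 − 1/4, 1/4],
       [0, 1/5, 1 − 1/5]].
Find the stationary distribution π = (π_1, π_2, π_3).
π = (100/181, 36/181, 45/181)

This is a birth-death chain on three states, which satisfies detailed balance: π_1 · P_{12} = π_2 · P_{21} and π_2 · P_{23} = π_3 · P_{32}.
From π_1 · 1/5 = π_2 · 5/9: π_2/π_1 = (1/5)/(5/9) = 9/25.
From π_2 · 1/4 = π_3 · 1/5: π_3/π_2 = (1/4)/(1/5) = 5/4.
Take π_1 proportional to 1; then unnormalized π = (1, 9/25, 9/20). Normalize by dividing by the sum 181/100:
  π = (100/181, 36/181, 45/181).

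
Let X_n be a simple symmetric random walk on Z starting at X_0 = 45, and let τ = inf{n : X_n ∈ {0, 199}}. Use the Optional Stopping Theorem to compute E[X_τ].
E[X_τ] = 45

X_n is a martingale and τ is a bounded-mean stopping time (indeed τ is finite a.s. with bounded expectation since the walk is in a bounded region). By the OST, E[X_τ] = E[X_0] = 45. Equivalently: E[X_τ] = 199 · P(hit 199 first) + 0 · P(hit 0 first) = 199 · (45/199) = 45.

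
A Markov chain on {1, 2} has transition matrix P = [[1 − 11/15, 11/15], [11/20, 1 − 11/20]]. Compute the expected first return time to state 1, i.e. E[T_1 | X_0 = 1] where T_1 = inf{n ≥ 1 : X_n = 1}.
E[T_1 | X_0 = 1] = 1/π_1 = 7/3

For an irreducible recurrent Markov chain with stationary distribution π, E[T_i | X_0 = i] = 1/π_i (Kac's formula). Here π_1 = (11/20)/(11/15 + 11/20) = (11/20)/(77/60) = 3/7, so E[T_1 | X_0 = 1] = 1/π_1 = (11/15 + 11/20)/(11/20) = (77/60)/(11/20) = 7/3.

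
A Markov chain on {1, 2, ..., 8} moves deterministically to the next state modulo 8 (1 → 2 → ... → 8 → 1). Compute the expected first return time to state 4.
E[T_4 | X_0 = 4] = 8

The chain cycles deterministically, so starting at state 4 it returns in exactly 8 steps. Equivalently, the stationary distribution is uniform π_j = 1/8 for every state j, so by Kac's formula E[T_4] = 1/π_4 = 8.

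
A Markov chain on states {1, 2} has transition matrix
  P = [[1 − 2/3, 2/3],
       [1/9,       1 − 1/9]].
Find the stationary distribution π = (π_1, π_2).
π_1 = 1/7, π_2 = 6/7

Solve πP = π with π_1 + π_2 = 1. From πP = π: π_1 · (1 − 2/3) + π_2 · 1/9 = π_1 ⇒ π_2 · 1/9 = π_1 · 2/3 ⇒ π_2/π_1 = (2/3)/(1/9) = 6. Together with π_1 + π_2 = 1:
  π_1 = (1/9)/(2/3 + 1/9) = (1/9)/(7/9) = 1/7,
  π_2 = (2/3)/(2/3 + 1/9) = (2/3)/(7/9) = 6/7.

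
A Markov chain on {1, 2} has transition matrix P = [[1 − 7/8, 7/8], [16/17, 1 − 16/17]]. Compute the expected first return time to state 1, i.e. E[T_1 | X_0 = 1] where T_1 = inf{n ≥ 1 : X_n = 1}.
E[T_1 | X_0 = 1] = 1/π_1 = 247/128

For an irreducible recurrent Markov chain with stationary distribution π, E[T_i | X_0 = i] = 1/π_i (Kac's formula). Here π_1 = (16/17)/(7/8 + 16/17) = (16/17)/(247/136) = 128/247, so E[T_1 | X_0 = 1] = 1/π_1 = (7/8 + 16/17)/(16/17) = (247/136)/(16/17) = 247/128.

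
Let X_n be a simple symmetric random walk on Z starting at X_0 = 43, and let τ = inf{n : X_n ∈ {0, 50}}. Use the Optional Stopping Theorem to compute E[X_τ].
E[X_τ] = 43

X_n is a martingale and τ is a bounded-mean stopping time (indeed τ is finite a.s. with bounded expectation since the walk is in a bounded region). By the OST, E[X_τ] = E[X_0] = 43. Equivalently: E[X_τ] = 50 · P(hit 50 first) + 0 · P(hit 0 first) = 50 · (43/50) = 43.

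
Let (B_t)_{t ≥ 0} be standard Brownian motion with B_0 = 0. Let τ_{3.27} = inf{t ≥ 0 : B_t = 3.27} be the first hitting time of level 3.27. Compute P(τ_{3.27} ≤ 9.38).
P(τ_{3.27} ≤ 9.38) = 2(1 − Φ(3.27/√9.38)) = 2(1 − Φ(1.0677)) ≈ 0.2857

By the reflection principle for standard BM, P(τ_b ≤ t) = 2 · P(B_t ≥ b). Since B_t ~ N(0, t), P(B_t ≥ 3.27) = 1 − Φ(3.27/√t) = 1 − Φ(3.27/√9.38) = 1 − Φ(1.0677) ≈ 0.14283. Doubling: P(τ_{3.27} ≤ 9.38) ≈ 2 · 0.14283 = 0.28566 ≈ 0.2857.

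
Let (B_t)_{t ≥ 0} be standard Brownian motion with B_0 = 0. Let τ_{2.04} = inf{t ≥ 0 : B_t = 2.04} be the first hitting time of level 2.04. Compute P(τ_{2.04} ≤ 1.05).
P(τ_{2.04} ≤ 1.05) = 2(1 − Φ(2.04/√1.05)) = 2(1 − Φ(1.9908)) ≈ 0.0465

By the reflection principle for standard BM, P(τ_b ≤ t) = 2 · P(B_t ≥ b). Since B_t ~ N(0, t), P(B_t ≥ 2.04) = 1 − Φ(2.04/√t) = 1 − Φ(2.04/√1.05) = 1 − Φ(1.9908) ≈ 0.02325. Doubling: P(τ_{2.04} ≤ 1.05) ≈ 2 · 0.02325 = 0.04650 ≈ 0.0465.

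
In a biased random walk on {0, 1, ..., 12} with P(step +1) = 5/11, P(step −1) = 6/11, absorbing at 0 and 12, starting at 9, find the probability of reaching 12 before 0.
P(hit 12 before 0) = (1 − (6/5)^9) / (1 − (6/5)^12) = 11160125/21237821

Let u_k denote P(reach 12 before 0 | start at k). Boundary: u_0 = 0, u_12 = 1. Recurrence: u_k = 5/11·u_{k+1} + 6/11·u_{k-1} for 1 ≤ k ≤ 11. Try u_k = A + B·r^k with r = q/p = (6/11)/(5/11) = 6/5. Substitution satisfies the recurrence; boundary conditions give:
  u_k = (1 − r^k) / (1 − r^N) = (1 − (6/5)^9) / (1 − (6/5)^12) = 11160125/21237821.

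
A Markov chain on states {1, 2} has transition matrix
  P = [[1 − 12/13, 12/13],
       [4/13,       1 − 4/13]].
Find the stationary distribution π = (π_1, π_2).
π_1 = 1/4, π_2 = 3/4

Solve πP = π with π_1 + π_2 = 1. From πP = π: π_1 · (1 − 12/13) + π_2 · 4/13 = π_1 ⇒ π_2 · 4/13 = π_1 · 12/13 ⇒ π_2/π_1 = (12/13)/(4/13) = 3. Together with π_1 + π_2 = 1:
  π_1 = (4/13)/(12/13 + 4/13) = (4/13)/(16/13) = 1/4,
  π_2 = (12/13)/(12/13 + 4/13) = (12/13)/(16/13) = 3/4.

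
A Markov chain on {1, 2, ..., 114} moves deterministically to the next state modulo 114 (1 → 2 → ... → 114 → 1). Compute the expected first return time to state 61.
E[T_61 | X_0 = 61] = 114

The chain cycles deterministically, so starting at state 61 it returns in exactly 114 steps. Equivalently, the stationary distribution is uniform π_j = 1/114 for every state j, so by Kac's formula E[T_61] = 1/π_61 = 114.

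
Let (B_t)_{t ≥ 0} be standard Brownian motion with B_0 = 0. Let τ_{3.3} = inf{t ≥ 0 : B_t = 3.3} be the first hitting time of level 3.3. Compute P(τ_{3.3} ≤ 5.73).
P(τ_{3.3} ≤ 5.73) = 2(1 − Φ(3.3/√5.73)) = 2(1 − Φ(1.3786)) ≈ 0.1680

By the reflection principle for standard BM, P(τ_b ≤ t) = 2 · P(B_t ≥ b). Since B_t ~ N(0, t), P(B_t ≥ 3.3) = 1 − Φ(3.3/√t) = 1 − Φ(3.3/√5.73) = 1 − Φ(1.3786) ≈ 0.08401. Doubling: P(τ_{3.3} ≤ 5.73) ≈ 2 · 0.08401 = 0.16802 ≈ 0.1680.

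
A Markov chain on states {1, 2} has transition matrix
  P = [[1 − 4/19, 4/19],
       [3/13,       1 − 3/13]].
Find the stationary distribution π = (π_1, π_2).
π_1 = 57/109, π_2 = 52/109

Solve πP = π with π_1 + π_2 = 1. From πP = π: π_1 · (1 − 4/19) + π_2 · 3/13 = π_1 ⇒ π_2 · 3/13 = π_1 · 4/19 ⇒ π_2/π_1 = (4/19)/(3/13) = 52/57. Together with π_1 + π_2 = 1:
  π_1 = (3/13)/(4/19 + 3/13) = (3/13)/(109/247) = 57/109,
  π_2 = (4/19)/(4/19 + 3/13) = (4/19)/(109/247) = 52/109.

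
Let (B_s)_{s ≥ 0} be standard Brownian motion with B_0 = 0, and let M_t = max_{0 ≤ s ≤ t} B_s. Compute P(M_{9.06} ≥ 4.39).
P(M_{9.06} ≥ 4.39) = 2·P(B_{9.06} ≥ 4.39) = 2(1 − Φ(4.39/√9.06)) ≈ 0.1447

By the reflection principle for Brownian motion, P(M_t ≥ a) = 2 · P(B_t ≥ a) for a ≥ 0. Since B_t ~ N(0, t), P(B_t ≥ 4.39) = 1 − Φ(4.39/√t) = 1 − Φ(4.39/√9.06) = 1 − Φ(1.4585). So
  P(M_{9.06} ≥ 4.39) = 2(1 − Φ(1.4585)) ≈ 0.1447.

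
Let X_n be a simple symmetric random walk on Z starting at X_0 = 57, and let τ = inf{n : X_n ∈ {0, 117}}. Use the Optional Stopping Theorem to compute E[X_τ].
E[X_τ] = 57

X_n is a martingale and τ is a bounded-mean stopping time (indeed τ is finite a.s. with bounded expectation since the walk is in a bounded region). By the OST, E[X_τ] = E[X_0] = 57. Equivalently: E[X_τ] = 117 · P(hit 117 first) + 0 · P(hit 0 first) = 117 · (57/117) = 57.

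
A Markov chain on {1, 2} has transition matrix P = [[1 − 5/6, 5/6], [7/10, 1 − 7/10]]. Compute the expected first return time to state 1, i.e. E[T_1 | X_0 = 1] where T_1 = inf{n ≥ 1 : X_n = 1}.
E[T_1 | X_0 = 1] = 1/π_1 = 46/21

For an irreducible recurrent Markov chain with stationary distribution π, E[T_i | X_0 = i] = 1/π_i (Kac's formula). Here π_1 = (7/10)/(5/6 + 7/10) = (7/10)/(23/15) = 21/46, so E[T_1 | X_0 = 1] = 1/π_1 = (5/6 + 7/10)/(7/10) = (23/15)/(7/10) = 46/21.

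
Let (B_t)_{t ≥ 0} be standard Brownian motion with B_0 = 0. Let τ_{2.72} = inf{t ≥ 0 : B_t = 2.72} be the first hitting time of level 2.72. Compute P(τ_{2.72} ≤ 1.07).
P(τ_{2.72} ≤ 1.07) = 2(1 − Φ(2.72/√1.07)) = 2(1 − Φ(2.6295)) ≈ 0.0086

By the reflection principle for standard BM, P(τ_b ≤ t) = 2 · P(B_t ≥ b). Since B_t ~ N(0, t), P(B_t ≥ 2.72) = 1 − Φ(2.72/√t) = 1 − Φ(2.72/√1.07) = 1 − Φ(2.6295) ≈ 0.00428. Doubling: P(τ_{2.72} ≤ 1.07) ≈ 2 · 0.00428 = 0.00856 ≈ 0.0086.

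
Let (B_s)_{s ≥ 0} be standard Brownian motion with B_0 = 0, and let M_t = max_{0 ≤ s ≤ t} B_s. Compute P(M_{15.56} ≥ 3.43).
P(M_{15.56} ≥ 3.43) = 2·P(B_{15.56} ≥ 3.43) = 2(1 − Φ(3.43/√15.56)) ≈ 0.3846

By the reflection principle for Brownian motion, P(M_t ≥ a) = 2 · P(B_t ≥ a) for a ≥ 0. Since B_t ~ N(0, t), P(B_t ≥ 3.43) = 1 − Φ(3.43/√t) = 1 − Φ(3.43/√15.56) = 1 − Φ(0.8695). So
  P(M_{15.56} ≥ 3.43) = 2(1 − Φ(0.8695)) ≈ 0.3846.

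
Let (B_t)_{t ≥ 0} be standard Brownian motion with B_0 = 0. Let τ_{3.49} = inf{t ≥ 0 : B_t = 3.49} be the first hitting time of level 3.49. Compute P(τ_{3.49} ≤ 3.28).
P(τ_{3.49} ≤ 3.28) = 2(1 − Φ(3.49/√3.28)) = 2(1 − Φ(1.9270)) ≈ 0.0540

By the reflection principle for standard BM, P(τ_b ≤ t) = 2 · P(B_t ≥ b). Since B_t ~ N(0, t), P(B_t ≥ 3.49) = 1 − Φ(3.49/√t) = 1 − Φ(3.49/√3.28) = 1 − Φ(1.9270) ≈ 0.02699. Doubling: P(τ_{3.49} ≤ 3.28) ≈ 2 · 0.02699 = 0.05398 ≈ 0.0540.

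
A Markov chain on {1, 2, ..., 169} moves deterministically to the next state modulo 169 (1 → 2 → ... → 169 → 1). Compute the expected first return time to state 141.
E[T_141 | X_0 = 141] = 169

The chain cycles deterministically, so starting at state 141 it returns in exactly 169 steps. Equivalently, the stationary distribution is uniform π_j = 1/169 for every state j, so by Kac's formula E[T_141] = 1/π_141 = 169.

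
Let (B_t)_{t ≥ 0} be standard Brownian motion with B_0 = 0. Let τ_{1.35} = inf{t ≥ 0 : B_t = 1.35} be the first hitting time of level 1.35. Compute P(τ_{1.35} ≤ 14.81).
P(τ_{1.35} ≤ 14.81) = 2(1 − Φ(1.35/√14.81)) = 2(1 − Φ(0.3508)) ≈ 0.7257

By the reflection principle for standard BM, P(τ_b ≤ t) = 2 · P(B_t ≥ b). Since B_t ~ N(0, t), P(B_t ≥ 1.35) = 1 − Φ(1.35/√t) = 1 − Φ(1.35/√14.81) = 1 − Φ(0.3508) ≈ 0.36287. Doubling: P(τ_{1.35} ≤ 14.81) ≈ 2 · 0.36287 = 0.72574 ≈ 0.7257.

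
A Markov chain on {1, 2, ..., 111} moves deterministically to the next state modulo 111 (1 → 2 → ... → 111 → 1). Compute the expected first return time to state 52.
E[T_52 | X_0 = 52] = 111

The chain cycles deterministically, so starting at state 52 it returns in exactly 111 steps. Equivalently, the stationary distribution is uniform π_j = 1/111 for every state j, so by Kac's formula E[T_52] = 1/π_52 = 111.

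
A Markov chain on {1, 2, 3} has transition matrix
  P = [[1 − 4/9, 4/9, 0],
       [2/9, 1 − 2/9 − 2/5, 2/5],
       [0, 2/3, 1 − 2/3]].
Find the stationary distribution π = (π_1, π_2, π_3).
π = (5/21, 10/21, 2/7)

This is a birth-death chain on three states, which satisfies detailed balance: π_1 · P_{12} = π_2 · P_{21} and π_2 · P_{23} = π_3 · P_{32}.
From π_1 · 4/9 = π_2 · 2/9: π_2/π_1 = (4/9)/(2/9) = 2.
From π_2 · 2/5 = π_3 · 2/3: π_3/π_2 = (2/5)/(2/3) = 3/5.
Take π_1 proportional to 1; then unnormalized π = (1, 2, 6/5). Normalize by dividing by the sum 21/5:
  π = (5/21, 10/21, 2/7).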